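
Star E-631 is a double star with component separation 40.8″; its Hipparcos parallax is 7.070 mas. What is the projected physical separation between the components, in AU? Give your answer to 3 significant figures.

d = 1/p = 1/0.007070″ = 141.44 pc.
At distance d (pc), an angle of θ arcsec spans θ·d AU: s = 40.8 × 141.44 = 5770.8 AU.

5770 AU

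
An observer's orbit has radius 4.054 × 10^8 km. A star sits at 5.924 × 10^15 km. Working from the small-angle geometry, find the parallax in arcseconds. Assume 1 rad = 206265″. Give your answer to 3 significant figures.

0.0141 arcsec

θ ≈ B/d = (4.054 × 10^8) / (5.924 × 10^15) = 6.8433 × 10^-8 rad.
In arcseconds: 6.8433 × 10^-8 × 206265 = 0.014115″.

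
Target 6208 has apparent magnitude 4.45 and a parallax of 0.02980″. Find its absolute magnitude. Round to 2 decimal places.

M = 1.82

d = 1/p = 1/0.02980″ = 33.557 pc.
m − M = 5 log₁₀(33.557) − 5 = 7.6289 − 5 = 2.6289.
M = m − (m − M) = 4.45 − 2.6289 = 1.82.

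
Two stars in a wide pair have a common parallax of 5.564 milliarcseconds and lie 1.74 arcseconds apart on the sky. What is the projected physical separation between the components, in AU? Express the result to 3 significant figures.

313 AU

d = 1/p = 1/0.005564″ = 179.73 pc.
At distance d (pc), an angle of θ arcsec spans θ·d AU: s = 1.74 × 179.73 = 312.73 AU.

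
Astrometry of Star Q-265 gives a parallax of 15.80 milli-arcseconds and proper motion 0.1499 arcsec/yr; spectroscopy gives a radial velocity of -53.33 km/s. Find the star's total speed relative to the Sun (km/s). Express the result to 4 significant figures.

69.76 km/s

d = 1/p = 1/0.01580″ = 63.291 pc.
v_t = 4.740 μ d = 4.740 × 0.1499 × 63.291 = 44.97 km/s.
v = √(v_r² + v_t²) = √((-53.33)² + 44.97²) = √4866.39 = 69.76 km/s.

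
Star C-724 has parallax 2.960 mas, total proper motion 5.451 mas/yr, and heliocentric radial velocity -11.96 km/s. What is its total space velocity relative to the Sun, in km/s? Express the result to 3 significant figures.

14.8 km/s

d = 1/p = 1/0.002960″ = 337.84 pc.
μ = 5.451 mas/yr = 0.005451 ″/yr.
v_t = 4.740 μ d = 4.740 × 0.005451 × 337.84 = 8.729 km/s.
v = √(v_r² + v_t²) = √((-11.96)² + 8.729²) = √219.237 = 14.807 km/s.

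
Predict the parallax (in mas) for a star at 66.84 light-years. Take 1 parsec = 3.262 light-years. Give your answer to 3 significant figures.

48.8 mas

d = 66.84 ly ÷ 3.262 = 20.49 pc.
p = 1/d = 1/20.49 = 0.048804 arcsec.
= 0.048804 × 1000 = 48.804 mas.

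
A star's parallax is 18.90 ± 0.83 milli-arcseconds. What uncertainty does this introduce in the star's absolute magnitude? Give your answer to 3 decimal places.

M = m − 5 log₁₀ d + 5 = m + 5 log₁₀ p + 5, so ∂M/∂p = 5/(p ln 10).
σ_M = (5/ln 10) · (σ_p/p) = 2.1715 × 0.83/18.90 = 2.1715 × 0.043915 = 0.095361.

σ_M = 0.095 mag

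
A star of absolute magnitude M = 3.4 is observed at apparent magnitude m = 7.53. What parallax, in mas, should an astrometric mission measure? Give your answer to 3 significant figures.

m − M = 7.53 − 3.4 = 4.13.
d = 10^((m−M)/5 + 1) = 10^1.826 = 66.988 pc.
p = 1/d = 1/66.988 = 0.014928 arcsec = 14.928 mas.

14.9 mas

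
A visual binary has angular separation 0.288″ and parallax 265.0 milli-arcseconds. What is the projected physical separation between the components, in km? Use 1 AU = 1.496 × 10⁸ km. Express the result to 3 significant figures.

1.63 × 10^8 km

d = 1/p = 1/0.2650″ = 3.7736 pc.
At distance d (pc), an angle of θ arcsec spans θ·d AU: s = 0.288 × 3.7736 = 1.0868 AU.
= 1.0868 × 1.496 × 10⁸ km = 1.6259 × 10^8 km.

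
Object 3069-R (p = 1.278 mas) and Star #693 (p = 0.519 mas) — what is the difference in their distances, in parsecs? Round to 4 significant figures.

d_A = 1/0.001278″ = 782.47 pc; d_B = 1/0.0005190″ = 1926.8 pc.
|d_B − d_A| = |1926.8 − 782.47| = 1144.3 pc.

1144 pc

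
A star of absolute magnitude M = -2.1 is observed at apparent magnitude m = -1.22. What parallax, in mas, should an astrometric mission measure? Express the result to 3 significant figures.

66.7 mas

m − M = -1.22 − (-2.1) = 0.88.
d = 10^((m−M)/5 + 1) = 10^1.176 = 14.997 pc.
p = 1/d = 1/14.997 = 0.06668 arcsec = 66.68 mas.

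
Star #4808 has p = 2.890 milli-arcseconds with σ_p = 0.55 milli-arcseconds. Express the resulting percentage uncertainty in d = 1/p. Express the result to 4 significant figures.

19.03%

For d = 1/p, |σ_d/d| = |σ_p/p|.
σ_p/p = 0.55 / 2.890 = 0.19031 = 19.031%.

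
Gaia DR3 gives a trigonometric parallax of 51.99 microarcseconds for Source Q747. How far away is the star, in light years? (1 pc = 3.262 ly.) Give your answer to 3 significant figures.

62700 light years

p = 51.99 microarcseconds = 0.00005199 arcsec.
d = 1/p = 1/0.00005199 = 19234 pc.
In light-years: 19234 × 3.262 = 62741 ly.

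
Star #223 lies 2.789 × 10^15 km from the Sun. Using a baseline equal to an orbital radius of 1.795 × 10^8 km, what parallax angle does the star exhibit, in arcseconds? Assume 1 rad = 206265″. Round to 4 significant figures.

θ ≈ B/d = (1.795 × 10^8) / (2.789 × 10^15) = 6.4360 × 10^-8 rad.
In arcseconds: 6.4360 × 10^-8 × 206265 = 0.013275″.

0.01328 arcsec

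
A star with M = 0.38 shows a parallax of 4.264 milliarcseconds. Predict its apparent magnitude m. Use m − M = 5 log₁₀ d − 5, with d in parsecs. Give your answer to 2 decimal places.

m = 7.23

d = 1/p = 1/0.004264″ = 234.52 pc.
m − M = 5 log₁₀ d − 5 = 5 log₁₀(234.52) − 5 = 11.8509 − 5 = 6.8509.
m = M + (m − M) = 0.38 + 6.8509 = 7.23.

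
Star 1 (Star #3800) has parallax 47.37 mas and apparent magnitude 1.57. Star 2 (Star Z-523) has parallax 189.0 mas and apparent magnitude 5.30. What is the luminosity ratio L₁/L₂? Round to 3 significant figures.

d₁ = 1/p₁ = 1/0.04737″ = 21.11 pc; d₂ = 1/p₂ = 1/0.1890″ = 5.291 pc.
M₁ = m₁ − 5 log₁₀ d₁ + 5 = 1.57 − 6.6224 + 5 = -0.0524.
M₂ = 5.30 − 3.6177 + 5 = 6.6823.
L₁/L₂ = 10^(0.4(M₂ − M₁)) = 10^(0.4 × 6.7347) = 10^2.69388 = 494.17.

L₁/L₂ = 494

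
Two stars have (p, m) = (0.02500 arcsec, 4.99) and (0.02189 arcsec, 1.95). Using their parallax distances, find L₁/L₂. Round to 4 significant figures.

L₁/L₂ = 0.04662

d₁ = 1/p₁ = 1/0.02500″ = 40 pc; d₂ = 1/p₂ = 1/0.02189″ = 45.683 pc.
M₁ = m₁ − 5 log₁₀ d₁ + 5 = 4.99 − 8.0103 + 5 = 1.9797.
M₂ = 1.95 − 8.2988 + 5 = -1.3488.
L₁/L₂ = 10^(0.4(M₂ − M₁)) = 10^(0.4 × (-3.3285)) = 10^(-1.33140) = 0.046623.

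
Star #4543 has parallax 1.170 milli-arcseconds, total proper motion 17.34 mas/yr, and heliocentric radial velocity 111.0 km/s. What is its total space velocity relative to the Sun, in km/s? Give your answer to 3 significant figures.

d = 1/p = 1/0.001170″ = 854.7 pc.
μ = 17.34 mas/yr = 0.01734 ″/yr.
v_t = 4.740 μ d = 4.740 × 0.01734 × 854.7 = 70.249 km/s.
v = √(v_r² + v_t²) = √(111.0² + 70.249²) = √17255.9 = 131.36 km/s.

131 km/s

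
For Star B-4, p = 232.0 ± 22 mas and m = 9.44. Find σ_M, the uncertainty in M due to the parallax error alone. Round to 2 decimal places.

σ_M = 0.21 mag

M = m − 5 log₁₀ d + 5 = m + 5 log₁₀ p + 5, so ∂M/∂p = 5/(p ln 10).
σ_M = (5/ln 10) · (σ_p/p) = 2.1715 × 22/232.0 = 2.1715 × 0.094828 = 0.20592.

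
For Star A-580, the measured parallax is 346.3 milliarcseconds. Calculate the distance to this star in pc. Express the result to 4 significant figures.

p = 346.3 milliarcseconds = 0.3463 arcsec.
d = 1/p = 1/0.3463 = 2.8877 pc.

2.888 pc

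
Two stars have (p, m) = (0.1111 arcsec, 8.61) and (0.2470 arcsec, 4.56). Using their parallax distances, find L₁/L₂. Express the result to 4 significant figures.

L₁/L₂ = 0.1186

d₁ = 1/p₁ = 1/0.1111″ = 9.0009 pc; d₂ = 1/p₂ = 1/0.2470″ = 4.0486 pc.
M₁ = m₁ − 5 log₁₀ d₁ + 5 = 8.61 − 4.7714 + 5 = 8.8386.
M₂ = 4.56 − 3.0365 + 5 = 6.5235.
L₁/L₂ = 10^(0.4(M₂ − M₁)) = 10^(0.4 × (-2.3151)) = 10^(-0.92604) = 0.11857.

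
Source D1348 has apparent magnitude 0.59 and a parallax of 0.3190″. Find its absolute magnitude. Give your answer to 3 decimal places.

d = 1/p = 1/0.3190″ = 3.1348 pc.
m − M = 5 log₁₀(3.1348) − 5 = 2.4810 − 5 = -2.5190.
M = m − (m − M) = 0.59 − (-2.5190) = 3.109.

M = 3.109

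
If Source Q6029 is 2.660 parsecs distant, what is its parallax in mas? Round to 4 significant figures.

375.9 mas

p = 1/d = 1/2.66 = 0.37594 arcsec.
= 0.37594 × 1000 = 375.94 mas.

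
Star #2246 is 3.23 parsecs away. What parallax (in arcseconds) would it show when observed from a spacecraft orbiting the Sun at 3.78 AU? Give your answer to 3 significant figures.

1.17 arcsec

p (arcsec) = B (AU) / d (pc).
p = 3.78 / 3.23 = 1.1703 arcsec.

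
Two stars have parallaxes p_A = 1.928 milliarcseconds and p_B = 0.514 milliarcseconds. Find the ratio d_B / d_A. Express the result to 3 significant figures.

3.75

Since d = 1/p, d_B/d_A = p_A/p_B.
= 1.928 / 0.514 = 3.751.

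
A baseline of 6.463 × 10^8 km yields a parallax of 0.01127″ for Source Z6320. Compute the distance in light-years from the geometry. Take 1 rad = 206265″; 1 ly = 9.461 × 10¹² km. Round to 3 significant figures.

θ = 0.01127″ = 0.01127/206265 = 5.4638 × 10^-8 rad.
d = B/θ = (6.463 × 10^8) / (5.4638 × 10^-8) = 1.1829 × 10^16 km = (1.1829 × 10^16) / (9.461 × 10^12) ly = 1250.3 ly.

1250 ly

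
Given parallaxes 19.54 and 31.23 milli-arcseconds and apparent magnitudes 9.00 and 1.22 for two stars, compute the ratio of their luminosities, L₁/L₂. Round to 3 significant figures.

d₁ = 1/p₁ = 1/0.01954″ = 51.177 pc; d₂ = 1/p₂ = 1/0.03123″ = 32.02 pc.
M₁ = m₁ − 5 log₁₀ d₁ + 5 = 9.00 − 8.5454 + 5 = 5.4546.
M₂ = 1.22 − 7.5271 + 5 = -1.3071.
L₁/L₂ = 10^(0.4(M₂ − M₁)) = 10^(0.4 × (-6.7617)) = 10^(-2.70468) = 0.0019739.

L₁/L₂ = 0.00197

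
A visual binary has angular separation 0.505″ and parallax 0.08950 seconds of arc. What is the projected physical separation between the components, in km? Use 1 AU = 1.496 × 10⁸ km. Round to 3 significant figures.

8.44 × 10^8 km

d = 1/p = 1/0.08950″ = 11.173 pc.
At distance d (pc), an angle of θ arcsec spans θ·d AU: s = 0.505 × 11.173 = 5.6424 AU.
= 5.6424 × 1.496 × 10⁸ km = 8.4410 × 10^8 km.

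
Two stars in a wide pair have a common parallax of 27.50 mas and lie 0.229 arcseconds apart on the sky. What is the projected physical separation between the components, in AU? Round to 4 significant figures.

8.327 AU

d = 1/p = 1/0.02750″ = 36.364 pc.
At distance d (pc), an angle of θ arcsec spans θ·d AU: s = 0.229 × 36.364 = 8.3274 AU.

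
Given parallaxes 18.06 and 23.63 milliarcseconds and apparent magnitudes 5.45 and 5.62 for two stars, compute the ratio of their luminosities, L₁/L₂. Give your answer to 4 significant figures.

L₁/L₂ = 2.002

d₁ = 1/p₁ = 1/0.01806″ = 55.371 pc; d₂ = 1/p₂ = 1/0.02363″ = 42.319 pc.
M₁ = m₁ − 5 log₁₀ d₁ + 5 = 5.45 − 8.7164 + 5 = 1.7336.
M₂ = 5.62 − 8.1327 + 5 = 2.4873.
L₁/L₂ = 10^(0.4(M₂ − M₁)) = 10^(0.4 × 0.7537) = 10^0.30148 = 2.0021.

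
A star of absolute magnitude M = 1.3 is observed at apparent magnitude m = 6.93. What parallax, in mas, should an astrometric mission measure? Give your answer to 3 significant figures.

7.48 mas

m − M = 6.93 − 1.3 = 5.63.
d = 10^((m−M)/5 + 1) = 10^2.126 = 133.66 pc.
p = 1/d = 1/133.66 = 0.0074817 arcsec = 7.4817 mas.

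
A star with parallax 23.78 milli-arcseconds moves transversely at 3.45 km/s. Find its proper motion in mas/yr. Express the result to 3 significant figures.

d = 1/p = 1/0.02378″ = 42.052 pc.
μ = v_t / (4.74 d) = 3.45 / (4.74 × 42.052) = 3.45 / 199.33 = 0.017308 ″/yr = 17.308 mas/yr.

17.3 mas/yr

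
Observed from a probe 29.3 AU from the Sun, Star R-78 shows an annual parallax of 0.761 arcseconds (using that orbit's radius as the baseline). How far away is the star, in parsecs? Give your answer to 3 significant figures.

38.5 pc

With baseline B (in AU) and parallax p (in arcsec), d = B/p parsecs.
d = 29.3 / 0.761 = 38.502 pc.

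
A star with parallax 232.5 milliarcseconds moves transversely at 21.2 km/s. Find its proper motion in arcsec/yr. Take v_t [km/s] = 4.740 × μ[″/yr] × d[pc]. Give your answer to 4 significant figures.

d = 1/p = 1/0.2325″ = 4.3011 pc.
μ = v_t / (4.74 d) = 21.2 / (4.74 × 4.3011) = 21.2 / 20.387 = 1.0399 ″/yr.

1.040 arcsec/yr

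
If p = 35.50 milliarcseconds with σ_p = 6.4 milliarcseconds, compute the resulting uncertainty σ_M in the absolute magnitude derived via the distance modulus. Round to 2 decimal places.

σ_M = 0.39 mag

M = m − 5 log₁₀ d + 5 = m + 5 log₁₀ p + 5, so ∂M/∂p = 5/(p ln 10).
σ_M = (5/ln 10) · (σ_p/p) = 2.1715 × 6.4/35.50 = 2.1715 × 0.18028 = 0.39148.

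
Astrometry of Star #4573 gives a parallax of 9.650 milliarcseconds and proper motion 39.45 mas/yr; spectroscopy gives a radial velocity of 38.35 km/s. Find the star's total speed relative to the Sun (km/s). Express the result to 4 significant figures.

42.97 km/s

d = 1/p = 1/0.009650″ = 103.63 pc.
μ = 39.45 mas/yr = 0.03945 ″/yr.
v_t = 4.740 μ d = 4.740 × 0.03945 × 103.63 = 19.378 km/s.
v = √(v_r² + v_t²) = √(38.35² + 19.378²) = √1846.23 = 42.968 km/s.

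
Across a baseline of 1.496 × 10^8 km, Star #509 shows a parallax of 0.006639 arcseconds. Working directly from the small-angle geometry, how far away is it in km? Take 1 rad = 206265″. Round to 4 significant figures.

θ = 0.006639″ = 0.006639/206265 = 3.2187 × 10^-8 rad.
d = B/θ = (1.496 × 10^8) / (3.2187 × 10^-8) = 4.6478 × 10^15 km.

4.648 × 10^15 km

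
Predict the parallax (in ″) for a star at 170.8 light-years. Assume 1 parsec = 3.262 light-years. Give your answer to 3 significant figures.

d = 170.8 ly ÷ 3.262 = 52.361 pc.
p = 1/d = 1/52.361 = 0.019098 arcsec.

0.0191 ″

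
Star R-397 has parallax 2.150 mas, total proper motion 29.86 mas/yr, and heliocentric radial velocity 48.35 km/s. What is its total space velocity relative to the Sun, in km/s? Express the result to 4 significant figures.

81.68 km/s

d = 1/p = 1/0.002150″ = 465.12 pc.
μ = 29.86 mas/yr = 0.02986 ″/yr.
v_t = 4.740 μ d = 4.740 × 0.02986 × 465.12 = 65.831 km/s.
v = √(v_r² + v_t²) = √(48.35² + 65.831²) = √6671.44 = 81.679 km/s.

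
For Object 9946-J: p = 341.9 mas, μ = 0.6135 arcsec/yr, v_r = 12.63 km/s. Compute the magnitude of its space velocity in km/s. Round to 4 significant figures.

d = 1/p = 1/0.3419″ = 2.9248 pc.
v_t = 4.740 μ d = 4.740 × 0.6135 × 2.9248 = 8.5053 km/s.
v = √(v_r² + v_t²) = √(12.63² + 8.5053²) = √231.857 = 15.227 km/s.

15.23 km/s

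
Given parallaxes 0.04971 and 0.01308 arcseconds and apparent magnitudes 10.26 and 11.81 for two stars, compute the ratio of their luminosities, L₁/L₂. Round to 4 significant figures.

d₁ = 1/p₁ = 1/0.04971″ = 20.117 pc; d₂ = 1/p₂ = 1/0.01308″ = 76.453 pc.
M₁ = m₁ − 5 log₁₀ d₁ + 5 = 10.26 − 6.5178 + 5 = 8.7422.
M₂ = 11.81 − 9.4170 + 5 = 7.3930.
L₁/L₂ = 10^(0.4(M₂ − M₁)) = 10^(0.4 × (-1.3492)) = 10^(-0.53968) = 0.28862.

L₁/L₂ = 0.2886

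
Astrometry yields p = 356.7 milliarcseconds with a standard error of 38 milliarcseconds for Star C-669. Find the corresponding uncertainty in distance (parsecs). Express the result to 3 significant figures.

d = 1/p, so σ_d = σ_p / p².
σ_d = 0.0380 / (0.3567)² = 0.0380 / 0.12723 = 0.29867 pc.

0.299 pc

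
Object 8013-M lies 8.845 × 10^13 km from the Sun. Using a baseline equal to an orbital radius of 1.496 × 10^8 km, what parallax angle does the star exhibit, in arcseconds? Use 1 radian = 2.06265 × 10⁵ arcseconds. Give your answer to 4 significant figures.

0.3489 arcsec

θ ≈ B/d = (1.496 × 10^8) / (8.845 × 10^13) = 1.6914 × 10^-6 rad.
In arcseconds: 1.6914 × 10^-6 × 206265 = 0.34888″.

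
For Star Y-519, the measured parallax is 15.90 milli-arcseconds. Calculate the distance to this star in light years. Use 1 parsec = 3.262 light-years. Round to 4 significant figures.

p = 15.90 milli-arcseconds = 0.01590 arcsec.
d = 1/p = 1/0.01590 = 62.893 pc.
In light-years: 62.893 × 3.262 = 205.16 ly.

205.2 light years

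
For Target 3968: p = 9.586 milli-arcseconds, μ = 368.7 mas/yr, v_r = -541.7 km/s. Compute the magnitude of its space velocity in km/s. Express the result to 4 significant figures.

571.6 km/s

d = 1/p = 1/0.009586″ = 104.32 pc.
μ = 368.7 mas/yr = 0.3687 ″/yr.
v_t = 4.740 μ d = 4.740 × 0.3687 × 104.32 = 182.31 km/s.
v = √(v_r² + v_t²) = √((-541.7)² + 182.31²) = √326676 = 571.56 km/s.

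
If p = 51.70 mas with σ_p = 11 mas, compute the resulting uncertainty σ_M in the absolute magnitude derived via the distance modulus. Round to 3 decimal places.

M = m − 5 log₁₀ d + 5 = m + 5 log₁₀ p + 5, so ∂M/∂p = 5/(p ln 10).
σ_M = (5/ln 10) · (σ_p/p) = 2.1715 × 11/51.70 = 2.1715 × 0.21277 = 0.46203.

σ_M = 0.462 mag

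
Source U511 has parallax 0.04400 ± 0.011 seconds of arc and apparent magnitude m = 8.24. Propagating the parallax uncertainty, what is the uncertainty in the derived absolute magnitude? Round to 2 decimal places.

M = m − 5 log₁₀ d + 5 = m + 5 log₁₀ p + 5, so ∂M/∂p = 5/(p ln 10).
σ_M = (5/ln 10) · (σ_p/p) = 2.1715 × 0.011/0.04400 = 2.1715 × 0.25 = 0.54288.

σ_M = 0.54 mag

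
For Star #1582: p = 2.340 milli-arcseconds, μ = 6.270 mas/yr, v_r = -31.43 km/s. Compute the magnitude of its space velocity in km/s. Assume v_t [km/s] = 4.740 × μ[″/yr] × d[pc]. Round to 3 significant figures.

d = 1/p = 1/0.002340″ = 427.35 pc.
μ = 6.270 mas/yr = 0.006270 ″/yr.
v_t = 4.740 μ d = 4.740 × 0.006270 × 427.35 = 12.701 km/s.
v = √(v_r² + v_t²) = √((-31.43)² + 12.701²) = √1149.16 = 33.899 km/s.

33.9 km/s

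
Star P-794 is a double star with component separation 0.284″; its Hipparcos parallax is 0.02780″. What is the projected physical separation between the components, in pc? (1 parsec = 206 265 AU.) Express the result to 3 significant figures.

d = 1/p = 1/0.02780″ = 35.971 pc.
At distance d (pc), an angle of θ arcsec spans θ·d AU: s = 0.284 × 35.971 = 10.216 AU.
= 10.216 / 206265 = 4.9529 × 10^-5 pc.

4.95 × 10^-5 pc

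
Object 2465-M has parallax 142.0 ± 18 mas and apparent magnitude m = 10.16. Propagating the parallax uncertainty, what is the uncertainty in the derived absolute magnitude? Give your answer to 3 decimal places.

M = m − 5 log₁₀ d + 5 = m + 5 log₁₀ p + 5, so ∂M/∂p = 5/(p ln 10).
σ_M = (5/ln 10) · (σ_p/p) = 2.1715 × 18/142.0 = 2.1715 × 0.12676 = 0.27526.

σ_M = 0.275 mag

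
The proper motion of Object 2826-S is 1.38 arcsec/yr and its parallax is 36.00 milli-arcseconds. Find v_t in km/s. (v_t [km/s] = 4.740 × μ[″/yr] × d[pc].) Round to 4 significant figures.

d = 1/p = 1/0.03600″ = 27.778 pc.
v_t = 4.74 × μ × d = 4.74 × 1.38 × 27.778 = 181.7 km/s.

181.7 km/s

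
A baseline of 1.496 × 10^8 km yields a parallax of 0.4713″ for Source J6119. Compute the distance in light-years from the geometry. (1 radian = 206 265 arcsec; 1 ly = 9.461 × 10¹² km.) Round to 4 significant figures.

θ = 0.4713″ = 0.4713/206265 = 2.2849 × 10^-6 rad.
d = B/θ = (1.496 × 10^8) / (2.2849 × 10^-6) = 6.5473 × 10^13 km = (6.5473 × 10^13) / (9.461 × 10^12) ly = 6.9203 ly.

6.920 ly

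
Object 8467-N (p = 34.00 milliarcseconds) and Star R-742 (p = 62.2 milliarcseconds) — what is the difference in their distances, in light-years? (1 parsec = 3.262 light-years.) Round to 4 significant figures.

43.50 ly

d_A = 1/0.03400″ = 29.412 pc; d_B = 1/0.06220″ = 16.077 pc.
|d_B − d_A| = |16.077 − 29.412| = 13.335 pc = 13.335 × 3.262 ly = 43.499 ly.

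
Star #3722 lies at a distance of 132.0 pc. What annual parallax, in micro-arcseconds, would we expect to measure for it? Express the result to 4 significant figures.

p = 1/d = 1/132 = 0.0075758 arcsec.
= 0.0075758 × 10⁶ = 7575.8 μas.

7576 μas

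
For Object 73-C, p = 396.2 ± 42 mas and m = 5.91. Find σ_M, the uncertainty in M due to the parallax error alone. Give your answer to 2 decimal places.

M = m − 5 log₁₀ d + 5 = m + 5 log₁₀ p + 5, so ∂M/∂p = 5/(p ln 10).
σ_M = (5/ln 10) · (σ_p/p) = 2.1715 × 42/396.2 = 2.1715 × 0.10601 = 0.2302.

σ_M = 0.23 mag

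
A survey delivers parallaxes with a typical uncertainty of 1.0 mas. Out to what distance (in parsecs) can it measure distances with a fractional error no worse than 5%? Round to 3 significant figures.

50.0 pc

σ_d/d = σ_p/p, so the condition is σ_p/p ≤ 0.05, i.e. p ≥ σ_p/0.05.
p_min = 1.0/0.05 = 20 mas = 0.02 arcsec.
d_max = 1/p_min = 1/0.02 = 50 pc.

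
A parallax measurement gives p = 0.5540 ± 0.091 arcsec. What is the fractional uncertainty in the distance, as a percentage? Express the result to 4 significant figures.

16.43%

For d = 1/p, |σ_d/d| = |σ_p/p|.
σ_p/p = 0.091 / 0.5540 = 0.16426 = 16.426%.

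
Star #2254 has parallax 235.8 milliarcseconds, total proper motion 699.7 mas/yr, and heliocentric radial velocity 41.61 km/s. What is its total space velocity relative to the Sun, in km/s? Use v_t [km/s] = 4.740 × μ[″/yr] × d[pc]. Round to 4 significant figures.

43.92 km/s

d = 1/p = 1/0.2358″ = 4.2409 pc.
μ = 699.7 mas/yr = 0.6997 ″/yr.
v_t = 4.740 μ d = 4.740 × 0.6997 × 4.2409 = 14.065 km/s.
v = √(v_r² + v_t²) = √(41.61² + 14.065²) = √1929.22 = 43.923 km/s.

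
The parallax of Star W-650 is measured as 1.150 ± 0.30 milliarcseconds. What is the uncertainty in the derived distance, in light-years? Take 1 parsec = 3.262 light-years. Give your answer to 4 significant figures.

740.0 ly

d = 1/p, so σ_d = σ_p / p².
σ_d = 0.000300 / (0.001150)² = 0.000300 / 0.0000013225 = 226.84 pc = 226.84 × 3.262 ly = 739.95 ly.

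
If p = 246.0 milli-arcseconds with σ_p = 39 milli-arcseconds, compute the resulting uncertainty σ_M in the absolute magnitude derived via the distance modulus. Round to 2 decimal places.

M = m − 5 log₁₀ d + 5 = m + 5 log₁₀ p + 5, so ∂M/∂p = 5/(p ln 10).
σ_M = (5/ln 10) · (σ_p/p) = 2.1715 × 39/246.0 = 2.1715 × 0.15854 = 0.34427.

σ_M = 0.34 mag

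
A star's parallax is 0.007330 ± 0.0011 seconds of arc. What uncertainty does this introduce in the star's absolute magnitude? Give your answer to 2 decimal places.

M = m − 5 log₁₀ d + 5 = m + 5 log₁₀ p + 5, so ∂M/∂p = 5/(p ln 10).
σ_M = (5/ln 10) · (σ_p/p) = 2.1715 × 0.0011/0.007330 = 2.1715 × 0.15007 = 0.32588.

σ_M = 0.33 mag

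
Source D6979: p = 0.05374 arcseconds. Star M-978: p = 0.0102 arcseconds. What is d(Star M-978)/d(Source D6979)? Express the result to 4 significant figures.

5.269

Since d = 1/p, d_B/d_A = p_A/p_B.
= 0.05374 / 0.0102 = 5.2686.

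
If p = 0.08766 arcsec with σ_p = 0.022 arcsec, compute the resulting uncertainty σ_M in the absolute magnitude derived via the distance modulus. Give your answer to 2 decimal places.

M = m − 5 log₁₀ d + 5 = m + 5 log₁₀ p + 5, so ∂M/∂p = 5/(p ln 10).
σ_M = (5/ln 10) · (σ_p/p) = 2.1715 × 0.022/0.08766 = 2.1715 × 0.25097 = 0.54498.

σ_M = 0.54 mag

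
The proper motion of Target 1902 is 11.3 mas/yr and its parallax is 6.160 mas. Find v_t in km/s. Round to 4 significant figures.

d = 1/p = 1/0.006160″ = 162.34 pc.
μ = 11.3 mas/yr = 0.0113 ″/yr.
v_t = 4.74 × μ × d = 4.74 × 0.0113 × 162.34 = 8.6953 km/s.

8.695 km/s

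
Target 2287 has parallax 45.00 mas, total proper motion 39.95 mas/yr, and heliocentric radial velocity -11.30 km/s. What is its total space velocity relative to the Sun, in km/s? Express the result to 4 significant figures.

d = 1/p = 1/0.04500″ = 22.222 pc.
μ = 39.95 mas/yr = 0.03995 ″/yr.
v_t = 4.740 μ d = 4.740 × 0.03995 × 22.222 = 4.208 km/s.
v = √(v_r² + v_t²) = √((-11.30)² + 4.208²) = √145.397 = 12.058 km/s.

12.06 km/s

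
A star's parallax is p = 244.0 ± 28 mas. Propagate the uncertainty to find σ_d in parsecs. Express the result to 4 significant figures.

d = 1/p, so σ_d = σ_p / p².
σ_d = 0.0280 / (0.2440)² = 0.0280 / 0.059536 = 0.4703 pc.

0.4703 pc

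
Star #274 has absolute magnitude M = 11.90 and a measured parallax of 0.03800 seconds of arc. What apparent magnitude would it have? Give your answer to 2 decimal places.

m = 14.00

d = 1/p = 1/0.03800″ = 26.316 pc.
m − M = 5 log₁₀ d − 5 = 5 log₁₀(26.316) − 5 = 7.1011 − 5 = 2.1011.
m = M + (m − M) = 11.90 + 2.1011 = 14.00.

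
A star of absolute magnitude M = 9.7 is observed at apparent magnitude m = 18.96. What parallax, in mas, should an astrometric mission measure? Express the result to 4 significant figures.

m − M = 18.96 − 9.7 = 9.26.
d = 10^((m−M)/5 + 1) = 10^2.852 = 711.21 pc.
p = 1/d = 1/711.21 = 0.0014061 arcsec = 1.4061 mas.

1.406 mas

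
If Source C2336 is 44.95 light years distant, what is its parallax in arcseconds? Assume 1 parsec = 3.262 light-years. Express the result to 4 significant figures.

0.07257 arcsec

d = 44.95 ly ÷ 3.262 = 13.78 pc.
p = 1/d = 1/13.78 = 0.072569 arcsec.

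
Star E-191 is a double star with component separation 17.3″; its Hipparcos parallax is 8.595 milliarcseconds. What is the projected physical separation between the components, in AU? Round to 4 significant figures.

d = 1/p = 1/0.008595″ = 116.35 pc.
At distance d (pc), an angle of θ arcsec spans θ·d AU: s = 17.3 × 116.35 = 2012.9 AU.

2013 AU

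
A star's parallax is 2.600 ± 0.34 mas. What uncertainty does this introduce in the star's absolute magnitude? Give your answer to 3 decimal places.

M = m − 5 log₁₀ d + 5 = m + 5 log₁₀ p + 5, so ∂M/∂p = 5/(p ln 10).
σ_M = (5/ln 10) · (σ_p/p) = 2.1715 × 0.34/2.600 = 2.1715 × 0.13077 = 0.28397.

σ_M = 0.284 mag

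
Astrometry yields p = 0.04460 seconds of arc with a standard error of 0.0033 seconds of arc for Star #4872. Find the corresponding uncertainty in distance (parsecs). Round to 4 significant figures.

1.659 pc

d = 1/p, so σ_d = σ_p / p².
σ_d = 0.00330 / (0.04460)² = 0.00330 / 0.0019892 = 1.659 pc.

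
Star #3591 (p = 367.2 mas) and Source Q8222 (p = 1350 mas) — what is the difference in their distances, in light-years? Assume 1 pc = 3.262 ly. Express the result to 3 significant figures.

d_A = 1/0.3672″ = 2.7233 pc; d_B = 1/1.350″ = 0.74074 pc.
|d_B − d_A| = |0.74074 − 2.7233| = 1.9826 pc = 1.9826 × 3.262 ly = 6.4672 ly.

6.47 ly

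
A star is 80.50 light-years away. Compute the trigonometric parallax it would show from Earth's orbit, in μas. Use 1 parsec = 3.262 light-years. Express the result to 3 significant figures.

d = 80.50 ly ÷ 3.262 = 24.678 pc.
p = 1/d = 1/24.678 = 0.040522 arcsec.
= 0.040522 × 10⁶ = 40522 μas.

40500 μas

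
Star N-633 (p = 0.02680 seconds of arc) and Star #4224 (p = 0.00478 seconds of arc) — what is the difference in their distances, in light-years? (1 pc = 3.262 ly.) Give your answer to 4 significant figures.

d_A = 1/0.02680″ = 37.313 pc; d_B = 1/0.004780″ = 209.21 pc.
|d_B − d_A| = |209.21 − 37.313| = 171.9 pc = 171.9 × 3.262 ly = 560.74 ly.

560.7 ly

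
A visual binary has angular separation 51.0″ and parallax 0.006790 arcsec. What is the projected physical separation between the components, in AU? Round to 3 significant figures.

7510 AU

d = 1/p = 1/0.006790″ = 147.28 pc.
At distance d (pc), an angle of θ arcsec spans θ·d AU: s = 51.0 × 147.28 = 7511.3 AU.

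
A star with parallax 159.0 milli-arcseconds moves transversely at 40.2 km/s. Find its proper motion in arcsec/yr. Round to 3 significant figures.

1.35 arcsec/yr

d = 1/p = 1/0.1590″ = 6.2893 pc.
μ = v_t / (4.74 d) = 40.2 / (4.74 × 6.2893) = 40.2 / 29.811 = 1.3485 ″/yr.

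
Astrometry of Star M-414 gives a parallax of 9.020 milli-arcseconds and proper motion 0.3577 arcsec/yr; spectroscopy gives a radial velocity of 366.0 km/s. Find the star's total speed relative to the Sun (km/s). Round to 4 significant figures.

d = 1/p = 1/0.009020″ = 110.86 pc.
v_t = 4.740 μ d = 4.740 × 0.3577 × 110.86 = 187.96 km/s.
v = √(v_r² + v_t²) = √(366.0² + 187.96²) = √169285 = 411.44 km/s.

411.4 km/s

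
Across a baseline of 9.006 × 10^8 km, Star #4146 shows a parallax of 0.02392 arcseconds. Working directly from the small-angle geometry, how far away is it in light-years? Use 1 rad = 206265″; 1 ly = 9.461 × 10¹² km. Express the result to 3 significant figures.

821 ly

θ = 0.02392″ = 0.02392/206265 = 1.1597 × 10^-7 rad.
d = B/θ = (9.006 × 10^8) / (1.1597 × 10^-7) = 7.7658 × 10^15 km = (7.7658 × 10^15) / (9.461 × 10^12) ly = 820.82 ly.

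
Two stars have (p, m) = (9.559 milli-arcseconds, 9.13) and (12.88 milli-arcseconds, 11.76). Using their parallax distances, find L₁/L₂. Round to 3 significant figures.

L₁/L₂ = 20.5

d₁ = 1/p₁ = 1/0.009559″ = 104.61 pc; d₂ = 1/p₂ = 1/0.01288″ = 77.64 pc.
M₁ = m₁ − 5 log₁₀ d₁ + 5 = 9.13 − 10.0979 + 5 = 4.0321.
M₂ = 11.76 − 9.4504 + 5 = 7.3096.
L₁/L₂ = 10^(0.4(M₂ − M₁)) = 10^(0.4 × 3.2775) = 10^1.31100 = 20.464.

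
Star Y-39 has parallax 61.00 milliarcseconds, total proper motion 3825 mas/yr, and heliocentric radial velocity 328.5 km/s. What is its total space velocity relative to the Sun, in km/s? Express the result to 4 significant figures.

d = 1/p = 1/0.06100″ = 16.393 pc.
μ = 3825 mas/yr = 3.825 ″/yr.
v_t = 4.740 μ d = 4.740 × 3.825 × 16.393 = 297.21 km/s.
v = √(v_r² + v_t²) = √(328.5² + 297.21²) = √196246 = 443 km/s.

443.0 km/s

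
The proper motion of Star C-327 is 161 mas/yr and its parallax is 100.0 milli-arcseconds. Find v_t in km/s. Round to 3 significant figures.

d = 1/p = 1/0.1000″ = 10 pc.
μ = 161 mas/yr = 0.161 ″/yr.
v_t = 4.74 × μ × d = 4.74 × 0.161 × 10 = 7.6314 km/s.

7.63 km/s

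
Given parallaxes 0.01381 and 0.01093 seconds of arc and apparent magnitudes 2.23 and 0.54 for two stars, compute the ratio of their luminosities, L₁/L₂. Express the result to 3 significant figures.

L₁/L₂ = 0.132

d₁ = 1/p₁ = 1/0.01381″ = 72.411 pc; d₂ = 1/p₂ = 1/0.01093″ = 91.491 pc.
M₁ = m₁ − 5 log₁₀ d₁ + 5 = 2.23 − 9.2990 + 5 = -2.0690.
M₂ = 0.54 − 9.8069 + 5 = -4.2669.
L₁/L₂ = 10^(0.4(M₂ − M₁)) = 10^(0.4 × (-2.1979)) = 10^(-0.87916) = 0.13208.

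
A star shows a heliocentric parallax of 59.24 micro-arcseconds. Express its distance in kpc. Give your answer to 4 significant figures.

16.88 kpc

p = 59.24 micro-arcseconds = 0.00005924 arcsec.
d = 1/p = 1/0.00005924 = 16880 pc.
= 16.88 kpc.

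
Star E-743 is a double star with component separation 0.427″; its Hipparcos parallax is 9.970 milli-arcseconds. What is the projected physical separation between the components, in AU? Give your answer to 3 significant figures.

42.8 AU

d = 1/p = 1/0.009970″ = 100.3 pc.
At distance d (pc), an angle of θ arcsec spans θ·d AU: s = 0.427 × 100.3 = 42.828 AU.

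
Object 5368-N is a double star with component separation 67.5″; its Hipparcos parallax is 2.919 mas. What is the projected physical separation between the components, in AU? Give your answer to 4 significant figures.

23120 AU

d = 1/p = 1/0.002919″ = 342.58 pc.
At distance d (pc), an angle of θ arcsec spans θ·d AU: s = 67.5 × 342.58 = 23124 AU.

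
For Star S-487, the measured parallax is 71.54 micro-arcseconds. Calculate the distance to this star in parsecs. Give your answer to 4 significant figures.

13980 pc

p = 71.54 micro-arcseconds = 0.00007154 arcsec.
d = 1/p = 1/0.00007154 = 13978 pc.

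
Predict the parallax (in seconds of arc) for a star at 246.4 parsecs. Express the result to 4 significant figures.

p = 1/d = 1/246.4 = 0.0040584 arcsec.

0.004058 arcsec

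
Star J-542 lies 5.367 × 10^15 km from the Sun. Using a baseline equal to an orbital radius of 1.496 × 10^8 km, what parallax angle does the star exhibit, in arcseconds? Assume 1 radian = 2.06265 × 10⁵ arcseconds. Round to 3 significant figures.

θ ≈ B/d = (1.496 × 10^8) / (5.367 × 10^15) = 2.7874 × 10^-8 rad.
In arcseconds: 2.7874 × 10^-8 × 206265 = 0.0057494″.

0.00575 arcsec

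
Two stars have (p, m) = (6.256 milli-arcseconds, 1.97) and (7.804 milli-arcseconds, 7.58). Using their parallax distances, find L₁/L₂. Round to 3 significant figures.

L₁/L₂ = 273

d₁ = 1/p₁ = 1/0.006256″ = 159.85 pc; d₂ = 1/p₂ = 1/0.007804″ = 128.14 pc.
M₁ = m₁ − 5 log₁₀ d₁ + 5 = 1.97 − 11.0186 + 5 = -4.0486.
M₂ = 7.58 − 10.5384 + 5 = 2.0416.
L₁/L₂ = 10^(0.4(M₂ − M₁)) = 10^(0.4 × 6.0902) = 10^2.43608 = 272.95.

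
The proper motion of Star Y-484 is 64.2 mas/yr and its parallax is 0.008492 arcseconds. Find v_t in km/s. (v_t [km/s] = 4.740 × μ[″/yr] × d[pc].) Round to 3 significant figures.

35.8 km/s

d = 1/p = 1/0.008492″ = 117.76 pc.
μ = 64.2 mas/yr = 0.0642 ″/yr.
v_t = 4.74 × μ × d = 4.74 × 0.0642 × 117.76 = 35.835 km/s.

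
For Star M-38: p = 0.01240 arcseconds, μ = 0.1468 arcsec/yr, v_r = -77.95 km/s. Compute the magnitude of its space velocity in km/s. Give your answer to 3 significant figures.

96.0 km/s

d = 1/p = 1/0.01240″ = 80.645 pc.
v_t = 4.740 μ d = 4.740 × 0.1468 × 80.645 = 56.115 km/s.
v = √(v_r² + v_t²) = √((-77.95)² + 56.115²) = √9225.1 = 96.047 km/s.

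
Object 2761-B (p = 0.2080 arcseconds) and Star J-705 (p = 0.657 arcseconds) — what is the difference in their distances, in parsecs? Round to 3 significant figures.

3.29 pc

d_A = 1/0.2080″ = 4.8077 pc; d_B = 1/0.6570″ = 1.5221 pc.
|d_B − d_A| = |1.5221 − 4.8077| = 3.2856 pc.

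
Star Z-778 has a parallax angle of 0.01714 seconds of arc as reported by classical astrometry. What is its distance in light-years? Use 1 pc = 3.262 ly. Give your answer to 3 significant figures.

190 light years

d = 1/p = 1/0.01714 = 58.343 pc.
In light-years: 58.343 × 3.262 = 190.31 ly.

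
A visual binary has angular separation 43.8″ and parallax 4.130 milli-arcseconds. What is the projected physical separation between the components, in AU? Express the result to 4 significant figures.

10610 AU

d = 1/p = 1/0.004130″ = 242.13 pc.
At distance d (pc), an angle of θ arcsec spans θ·d AU: s = 43.8 × 242.13 = 10605 AU.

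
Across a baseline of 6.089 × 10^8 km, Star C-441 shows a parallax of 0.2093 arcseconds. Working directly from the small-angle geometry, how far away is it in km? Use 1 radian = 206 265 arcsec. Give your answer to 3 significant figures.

6.00 × 10^14 km

θ = 0.2093″ = 0.2093/206265 = 1.0147 × 10^-6 rad.
d = B/θ = (6.089 × 10^8) / (1.0147 × 10^-6) = 6.0008 × 10^14 km.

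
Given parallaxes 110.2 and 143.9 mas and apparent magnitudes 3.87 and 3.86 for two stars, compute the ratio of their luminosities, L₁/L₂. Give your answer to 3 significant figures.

L₁/L₂ = 1.69

d₁ = 1/p₁ = 1/0.1102″ = 9.0744 pc; d₂ = 1/p₂ = 1/0.1439″ = 6.9493 pc.
M₁ = m₁ − 5 log₁₀ d₁ + 5 = 3.87 − 4.7891 + 5 = 4.0809.
M₂ = 3.86 − 4.2097 + 5 = 4.6503.
L₁/L₂ = 10^(0.4(M₂ − M₁)) = 10^(0.4 × 0.5694) = 10^0.22776 = 1.6895.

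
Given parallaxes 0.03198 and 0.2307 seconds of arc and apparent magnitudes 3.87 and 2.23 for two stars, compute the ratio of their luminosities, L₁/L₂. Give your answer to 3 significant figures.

L₁/L₂ = 11.5

d₁ = 1/p₁ = 1/0.03198″ = 31.27 pc; d₂ = 1/p₂ = 1/0.2307″ = 4.3346 pc.
M₁ = m₁ − 5 log₁₀ d₁ + 5 = 3.87 − 7.4756 + 5 = 1.3944.
M₂ = 2.23 − 3.1847 + 5 = 4.0453.
L₁/L₂ = 10^(0.4(M₂ − M₁)) = 10^(0.4 × 2.6509) = 10^1.06036 = 11.491.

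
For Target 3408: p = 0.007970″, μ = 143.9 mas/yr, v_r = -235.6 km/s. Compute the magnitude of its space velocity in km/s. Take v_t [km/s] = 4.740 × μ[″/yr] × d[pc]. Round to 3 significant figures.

251 km/s

d = 1/p = 1/0.007970″ = 125.47 pc.
μ = 143.9 mas/yr = 0.1439 ″/yr.
v_t = 4.740 μ d = 4.740 × 0.1439 × 125.47 = 85.581 km/s.
v = √(v_r² + v_t²) = √((-235.6)² + 85.581²) = √62831.5 = 250.66 km/s.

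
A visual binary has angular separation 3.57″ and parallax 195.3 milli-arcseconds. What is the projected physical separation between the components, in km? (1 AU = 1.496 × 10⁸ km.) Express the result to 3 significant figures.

2.73 × 10^9 km

d = 1/p = 1/0.1953″ = 5.1203 pc.
At distance d (pc), an angle of θ arcsec spans θ·d AU: s = 3.57 × 5.1203 = 18.279 AU.
= 18.279 × 1.496 × 10⁸ km = 2.7345 × 10^9 km.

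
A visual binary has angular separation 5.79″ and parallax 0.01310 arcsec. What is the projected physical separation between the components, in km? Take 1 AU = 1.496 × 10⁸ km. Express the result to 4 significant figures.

d = 1/p = 1/0.01310″ = 76.336 pc.
At distance d (pc), an angle of θ arcsec spans θ·d AU: s = 5.79 × 76.336 = 441.99 AU.
= 441.99 × 1.496 × 10⁸ km = 6.6122 × 10^10 km.

6.612 × 10^10 km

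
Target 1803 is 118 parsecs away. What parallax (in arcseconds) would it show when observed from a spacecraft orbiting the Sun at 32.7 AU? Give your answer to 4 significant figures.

0.2771 arcsec

p (arcsec) = B (AU) / d (pc).
p = 32.7 / 118 = 0.27712 arcsec.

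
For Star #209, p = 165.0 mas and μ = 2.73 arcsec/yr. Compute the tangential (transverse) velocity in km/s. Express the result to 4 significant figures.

d = 1/p = 1/0.1650″ = 6.0606 pc.
v_t = 4.74 × μ × d = 4.74 × 2.73 × 6.0606 = 78.425 km/s.

78.43 km/s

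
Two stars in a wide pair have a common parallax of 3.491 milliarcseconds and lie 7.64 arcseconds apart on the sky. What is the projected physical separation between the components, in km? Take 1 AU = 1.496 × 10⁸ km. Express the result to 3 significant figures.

3.27 × 10^11 km

d = 1/p = 1/0.003491″ = 286.45 pc.
At distance d (pc), an angle of θ arcsec spans θ·d AU: s = 7.64 × 286.45 = 2188.5 AU.
= 2188.5 × 1.496 × 10⁸ km = 3.2740 × 10^11 km.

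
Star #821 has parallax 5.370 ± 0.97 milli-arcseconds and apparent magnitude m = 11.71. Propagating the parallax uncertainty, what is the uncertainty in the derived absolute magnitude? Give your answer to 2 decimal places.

M = m − 5 log₁₀ d + 5 = m + 5 log₁₀ p + 5, so ∂M/∂p = 5/(p ln 10).
σ_M = (5/ln 10) · (σ_p/p) = 2.1715 × 0.97/5.370 = 2.1715 × 0.18063 = 0.39224.

σ_M = 0.39 mag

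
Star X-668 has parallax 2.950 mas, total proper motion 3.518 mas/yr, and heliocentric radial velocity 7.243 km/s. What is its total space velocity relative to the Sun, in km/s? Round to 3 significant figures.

d = 1/p = 1/0.002950″ = 338.98 pc.
μ = 3.518 mas/yr = 0.003518 ″/yr.
v_t = 4.740 μ d = 4.740 × 0.003518 × 338.98 = 5.6526 km/s.
v = √(v_r² + v_t²) = √(7.243² + 5.6526²) = √84.4129 = 9.1876 km/s.

9.19 km/s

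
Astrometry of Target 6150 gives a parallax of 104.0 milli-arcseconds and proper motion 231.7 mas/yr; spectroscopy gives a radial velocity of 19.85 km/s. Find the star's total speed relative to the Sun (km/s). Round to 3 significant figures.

22.5 km/s

d = 1/p = 1/0.1040″ = 9.6154 pc.
μ = 231.7 mas/yr = 0.2317 ″/yr.
v_t = 4.740 μ d = 4.740 × 0.2317 × 9.6154 = 10.56 km/s.
v = √(v_r² + v_t²) = √(19.85² + 10.56²) = √505.536 = 22.484 km/s.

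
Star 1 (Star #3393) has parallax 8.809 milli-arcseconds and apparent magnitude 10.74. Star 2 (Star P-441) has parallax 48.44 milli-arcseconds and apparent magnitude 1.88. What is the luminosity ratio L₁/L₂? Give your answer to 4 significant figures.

d₁ = 1/p₁ = 1/0.008809″ = 113.52 pc; d₂ = 1/p₂ = 1/0.04844″ = 20.644 pc.
M₁ = m₁ − 5 log₁₀ d₁ + 5 = 10.74 − 10.2754 + 5 = 5.4646.
M₂ = 1.88 − 6.5740 + 5 = 0.3060.
L₁/L₂ = 10^(0.4(M₂ − M₁)) = 10^(0.4 × (-5.1586)) = 10^(-2.06344) = 0.0086409.

L₁/L₂ = 0.008641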